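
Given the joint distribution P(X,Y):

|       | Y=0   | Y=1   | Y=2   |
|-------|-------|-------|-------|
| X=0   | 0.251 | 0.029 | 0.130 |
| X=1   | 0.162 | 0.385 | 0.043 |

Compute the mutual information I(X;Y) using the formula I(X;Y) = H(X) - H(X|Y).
0.2859 bits

I(X;Y) = H(X) - H(X|Y)

Marginal of X (row sums):
  P(X=0) = 0.251 + 0.029 + 0.130 = 0.410
  P(X=1) = 0.162 + 0.385 + 0.043 = 0.590
H(X) = -[0.410·log₂(0.410) + 0.590·log₂(0.590)]
  = 0.5274 + 0.4491 = 0.9765 bits

Marginal of Y (column sums):
  P(Y=0) = 0.251 + 0.162 = 0.413
  P(Y=1) = 0.029 + 0.385 = 0.414
  P(Y=2) = 0.130 + 0.043 = 0.173
H(X|Y) = Σ_y P(y)·H(X|Y=y):
  Y=0: P(Y=0) = 0.413, P(X|Y=0) = (251/413, 162/413) → H(X|Y=0) = 0.9662
  Y=1: P(Y=1) = 0.414, P(X|Y=1) = (29/414, 385/414) → H(X|Y=1) = 0.3661
  Y=2: P(Y=2) = 0.173, P(X|Y=2) = (130/173, 43/173) → H(X|Y=2) = 0.8090
H(X|Y) = 0.413·0.9662 + 0.414·0.3661 + 0.173·0.8090 = 0.6906 bits

I(X;Y) = H(X) - H(X|Y) = 0.9765 - 0.6906 = 0.2859 bits

Cross-check via I(X;Y) = H(X) + H(Y) - H(X,Y): computing H(Y) from the column sums and H(X,Y) from the 6 cells in the same way gives H(Y) = 1.4915 bits and H(X,Y) = 2.1821 bits, so
I(X;Y) = 0.9765 + 1.4915 - 2.1821 = 0.2859 bits ✓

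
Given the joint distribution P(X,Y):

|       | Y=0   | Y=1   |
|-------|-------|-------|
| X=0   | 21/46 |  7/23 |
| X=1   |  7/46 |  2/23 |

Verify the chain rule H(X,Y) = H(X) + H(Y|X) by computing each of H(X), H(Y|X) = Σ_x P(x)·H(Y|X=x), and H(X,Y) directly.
H(X) = 0.7936 bits, H(Y|X) = 0.9649 bits, H(X,Y) = 1.7585 bits

Marginal of X (row sums):
  P(X=0) = 21/46 + 7/23 = 35/46
  P(X=1) = 7/46 + 2/23 = 11/46
H(X) = -[(35/46)·log₂(35/46) + (11/46)·log₂(11/46)]
  = 0.29999 + 0.49360 = 0.7936 bits

H(Y|X) = Σ_x P(x)·H(Y|X=x):
  X=0: P(X=0) = 35/46, P(Y|X=0) = (3/5, 2/5) → H(Y|X=0) = 0.97095
  X=1: P(X=1) = 11/46, P(Y|X=1) = (7/11, 4/11) → H(Y|X=1) = 0.94566
H(Y|X) = (35/46)·0.97095 + (11/46)·0.94566 = 0.9649 bits

H(X,Y) = -Σ_{x,y} P(x,y) log₂ P(x,y). Per-cell terms -P(x,y)·log₂P(x,y):
  X=0: 0.51644, 0.52232
  X=1: 0.41334, 0.30640
Sum of the 4 terms: H(X,Y) = 1.7585 bits

Chain rule check:
  H(X) + H(Y|X) = 0.7936 + 0.9649 = 1.7585 bits
  H(X,Y) = 1.7585 bits
✓ Chain rule verified.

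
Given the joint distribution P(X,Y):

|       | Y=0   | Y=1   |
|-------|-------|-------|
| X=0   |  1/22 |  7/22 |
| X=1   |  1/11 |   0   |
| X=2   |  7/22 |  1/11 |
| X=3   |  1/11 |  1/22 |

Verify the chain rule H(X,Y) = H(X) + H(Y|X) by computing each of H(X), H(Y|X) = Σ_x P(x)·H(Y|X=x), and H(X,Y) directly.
H(X) = 1.7647 bits, H(Y|X) = 0.6355 bits, H(X,Y) = 2.4002 bits

Marginal of X (row sums):
  P(X=0) = 1/22 + 7/22 = 4/11
  P(X=1) = 1/11 + 0 = 1/11
  P(X=2) = 7/22 + 1/11 = 9/22
  P(X=3) = 1/11 + 1/22 = 3/22
H(X) = -[(4/11)·log₂(4/11) + (1/11)·log₂(1/11) + (9/22)·log₂(9/22) + (3/22)·log₂(3/22)]
  = 0.53070 + 0.31449 + 0.52753 + 0.39197 = 1.7647 bits

H(Y|X) = Σ_x P(x)·H(Y|X=x):
  X=0: P(X=0) = 4/11, P(Y|X=0) = (1/8, 7/8) → H(Y|X=0) = 0.54356
  X=1: P(X=1) = 1/11, P(Y|X=1) = (1, 0) → H(Y|X=1) = 0.00000
  X=2: P(X=2) = 9/22, P(Y|X=2) = (7/9, 2/9) → H(Y|X=2) = 0.76420
  X=3: P(X=3) = 3/22, P(Y|X=3) = (2/3, 1/3) → H(Y|X=3) = 0.91830
H(Y|X) = (4/11)·0.54356 + (1/11)·0.00000 + (9/22)·0.76420 + (3/22)·0.91830 = 0.6355 bits

H(X,Y) = -Σ_{x,y} P(x,y) log₂ P(x,y). Per-cell terms -P(x,y)·log₂P(x,y):
  X=0: 0.20270, 0.52566
  X=1: 0.31449, 0.00000
  X=2: 0.52566, 0.31449
  X=3: 0.31449, 0.20270
  (cells with P = 0 contribute 0)
Sum of the 8 terms: H(X,Y) = 2.4002 bits

Chain rule check:
  H(X) + H(Y|X) = 1.7647 + 0.6355 = 2.4002 bits
  H(X,Y) = 2.4002 bits
✓ Chain rule verified.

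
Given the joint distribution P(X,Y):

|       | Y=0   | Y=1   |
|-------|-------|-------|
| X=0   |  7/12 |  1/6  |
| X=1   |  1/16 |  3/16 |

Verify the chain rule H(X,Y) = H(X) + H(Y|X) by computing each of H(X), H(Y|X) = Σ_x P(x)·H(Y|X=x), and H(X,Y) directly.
H(X) = 0.8113 bits, H(Y|X) = 0.7760 bits, H(X,Y) = 1.5873 bits

Marginal of X (row sums):
  P(X=0) = 7/12 + 1/6 = 3/4
  P(X=1) = 1/16 + 3/16 = 1/4
H(X) = -[(3/4)·log₂(3/4) + (1/4)·log₂(1/4)]
  = 0.311278 + 0.500000 = 0.8113 bits

H(Y|X) = Σ_x P(x)·H(Y|X=x):
  X=0: P(X=0) = 3/4, P(Y|X=0) = (7/9, 2/9) → H(Y|X=0) = 0.764205
  X=1: P(X=1) = 1/4, P(Y|X=1) = (1/4, 3/4) → H(Y|X=1) = 0.811278
H(Y|X) = (3/4)·0.764205 + (1/4)·0.811278 = 0.7760 bits

H(X,Y) = -Σ_{x,y} P(x,y) log₂ P(x,y). Per-cell terms -P(x,y)·log₂P(x,y):
  X=0: 0.453604, 0.430827
  X=1: 0.250000, 0.452820
Sum of the 4 terms: H(X,Y) = 1.5873 bits

Chain rule check:
  H(X) + H(Y|X) = 0.8113 + 0.7760 = 1.5873 bits
  H(X,Y) = 1.5873 bits
✓ Chain rule verified.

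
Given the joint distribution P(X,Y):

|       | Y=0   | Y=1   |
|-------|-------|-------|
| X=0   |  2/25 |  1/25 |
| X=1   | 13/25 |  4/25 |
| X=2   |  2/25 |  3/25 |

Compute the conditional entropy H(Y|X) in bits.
0.8396 bits

H(Y|X) = H(X,Y) - H(X)

H(X,Y) = -Σ_{x,y} P(x,y) log₂ P(x,y). Per-cell terms -P(x,y)·log₂P(x,y):
  X=0: 0.29151, 0.18575
  X=1: 0.49058, 0.42302
  X=2: 0.29151, 0.36707
Sum of the 6 terms: H(X,Y) = 2.0494 bits

Marginal of X (row sums):
  P(X=0) = 2/25 + 1/25 = 3/25
  P(X=1) = 13/25 + 4/25 = 17/25
  P(X=2) = 2/25 + 3/25 = 1/5
H(X) = -[(3/25)·log₂(3/25) + (17/25)·log₂(17/25) + (1/5)·log₂(1/5)]
  = 0.36707 + 0.37835 + 0.46439 = 1.2098 bits

H(Y|X) = H(X,Y) - H(X) = 2.0494 - 1.2098 = 0.8396 bits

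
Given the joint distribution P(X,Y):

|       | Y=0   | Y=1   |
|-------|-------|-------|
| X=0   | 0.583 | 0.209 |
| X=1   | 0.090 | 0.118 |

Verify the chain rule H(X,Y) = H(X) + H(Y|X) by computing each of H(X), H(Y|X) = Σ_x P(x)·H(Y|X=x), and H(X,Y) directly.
H(X) = 0.7376 bits, H(Y|X) = 0.8647 bits, H(X,Y) = 1.6023 bits

Marginal of X (row sums):
  P(X=0) = 0.583 + 0.209 = 0.792
  P(X=1) = 0.090 + 0.118 = 0.208
H(X) = -[0.792·log₂(0.792) + 0.208·log₂(0.208)]
  = 0.26645 + 0.47119 = 0.7376 bits

H(Y|X) = Σ_x P(x)·H(Y|X=x):
  X=0: P(X=0) = 0.792, P(Y|X=0) = (53/72, 19/72) → H(Y|X=0) = 0.83256
  X=1: P(X=1) = 0.208, P(Y|X=1) = (45/104, 59/104) → H(Y|X=1) = 0.98689
H(Y|X) = 0.792·0.83256 + 0.208·0.98689 = 0.8647 bits

H(X,Y) = -Σ_{x,y} P(x,y) log₂ P(x,y). Per-cell terms -P(x,y)·log₂P(x,y):
  X=0: 0.45383, 0.47201
  X=1: 0.31265, 0.36381
Sum of the 4 terms: H(X,Y) = 1.6023 bits

Chain rule check:
  H(X) + H(Y|X) = 0.7376 + 0.8647 = 1.6023 bits
  H(X,Y) = 1.6023 bits
✓ Chain rule verified.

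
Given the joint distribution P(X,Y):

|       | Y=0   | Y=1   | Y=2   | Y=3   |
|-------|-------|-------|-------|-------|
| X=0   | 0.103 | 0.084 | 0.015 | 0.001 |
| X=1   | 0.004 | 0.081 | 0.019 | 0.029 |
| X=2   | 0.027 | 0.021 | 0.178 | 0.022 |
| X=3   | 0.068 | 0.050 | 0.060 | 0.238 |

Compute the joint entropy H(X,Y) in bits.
3.3595 bits

H(X,Y) = -Σ_{x,y} P(x,y) log₂ P(x,y). Per-cell terms -P(x,y)·log₂P(x,y):
  X=0: 0.33777, 0.30017, 0.09088, 0.00997
  X=1: 0.03186, 0.29370, 0.10864, 0.14813
  X=2: 0.14069, 0.11704, 0.44323, 0.12114
  X=3: 0.26373, 0.21610, 0.24353, 0.49289
Sum of the 16 terms: H(X,Y) = 3.3595 bits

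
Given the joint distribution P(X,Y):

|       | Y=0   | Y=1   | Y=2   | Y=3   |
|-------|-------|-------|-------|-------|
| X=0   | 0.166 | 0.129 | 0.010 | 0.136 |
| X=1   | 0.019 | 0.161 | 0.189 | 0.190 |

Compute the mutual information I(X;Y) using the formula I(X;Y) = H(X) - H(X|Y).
0.2374 bits

I(X;Y) = H(X) - H(X|Y)

Marginal of X (row sums):
  P(X=0) = 0.166 + 0.129 + 0.010 + 0.136 = 0.441
  P(X=1) = 0.019 + 0.161 + 0.189 + 0.190 = 0.559
H(X) = -[0.441·log₂(0.441) + 0.559·log₂(0.559)]
  = 0.5209 + 0.4690 = 0.9899 bits

Marginal of Y (column sums):
  P(Y=0) = 0.166 + 0.019 = 0.185
  P(Y=1) = 0.129 + 0.161 = 0.290
  P(Y=2) = 0.010 + 0.189 = 0.199
  P(Y=3) = 0.136 + 0.190 = 0.326
H(X|Y) = Σ_y P(y)·H(X|Y=y):
  Y=0: P(Y=0) = 0.185, P(X|Y=0) = (166/185, 19/185) → H(X|Y=0) = 0.4775
  Y=1: P(Y=1) = 0.290, P(X|Y=1) = (129/290, 161/290) → H(X|Y=1) = 0.9912
  Y=2: P(Y=2) = 0.199, P(X|Y=2) = (10/199, 189/199) → H(X|Y=2) = 0.2875
  Y=3: P(Y=3) = 0.326, P(X|Y=3) = (68/163, 95/163) → H(X|Y=3) = 0.9801
H(X|Y) = 0.185·0.4775 + 0.290·0.9912 + 0.199·0.2875 + 0.326·0.9801 = 0.7525 bits

I(X;Y) = H(X) - H(X|Y) = 0.9899 - 0.7525 = 0.2374 bits

Cross-check via I(X;Y) = H(X) + H(Y) - H(X,Y): computing H(Y) from the column sums and H(X,Y) from the 8 cells in the same way gives H(Y) = 1.9589 bits and H(X,Y) = 2.7114 bits, so
I(X;Y) = 0.9899 + 1.9589 - 2.7114 = 0.2374 bits ✓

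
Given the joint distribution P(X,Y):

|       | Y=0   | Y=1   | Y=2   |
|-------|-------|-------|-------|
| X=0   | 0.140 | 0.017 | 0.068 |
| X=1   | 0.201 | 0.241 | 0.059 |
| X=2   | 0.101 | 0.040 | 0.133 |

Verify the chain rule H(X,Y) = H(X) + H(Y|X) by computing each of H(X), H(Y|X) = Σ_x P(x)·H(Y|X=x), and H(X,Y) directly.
H(X) = 1.4955 bits, H(Y|X) = 1.3731 bits, H(X,Y) = 2.8686 bits

Marginal of X (row sums):
  P(X=0) = 0.140 + 0.017 + 0.068 = 0.225
  P(X=1) = 0.201 + 0.241 + 0.059 = 0.501
  P(X=2) = 0.101 + 0.040 + 0.133 = 0.274
H(X) = -[0.225·log₂(0.225) + 0.501·log₂(0.501) + 0.274·log₂(0.274)]
  = 0.48420 + 0.49956 + 0.51176 = 1.4955 bits

H(Y|X) = Σ_x P(x)·H(Y|X=x):
  X=0: P(X=0) = 0.225, P(Y|X=0) = (28/45, 17/225, 68/225) → H(Y|X=0) = 1.22919
  X=1: P(X=1) = 0.501, P(Y|X=1) = (67/167, 241/501, 59/501) → H(Y|X=1) = 1.39992
  X=2: P(X=2) = 0.274, P(Y|X=2) = (101/274, 20/137, 133/274) → H(Y|X=2) = 1.44216
H(Y|X) = 0.225·1.22919 + 0.501·1.39992 + 0.274·1.44216 = 1.3731 bits

H(X,Y) = -Σ_{x,y} P(x,y) log₂ P(x,y). Per-cell terms -P(x,y)·log₂P(x,y):
  X=0: 0.39711, 0.09993, 0.26373
  X=1: 0.46526, 0.49475, 0.24091
  X=2: 0.33406, 0.18575, 0.38710
Sum of the 9 terms: H(X,Y) = 2.8686 bits

Chain rule check:
  H(X) + H(Y|X) = 1.4955 + 1.3731 = 2.8686 bits
  H(X,Y) = 2.8686 bits
✓ Chain rule verified.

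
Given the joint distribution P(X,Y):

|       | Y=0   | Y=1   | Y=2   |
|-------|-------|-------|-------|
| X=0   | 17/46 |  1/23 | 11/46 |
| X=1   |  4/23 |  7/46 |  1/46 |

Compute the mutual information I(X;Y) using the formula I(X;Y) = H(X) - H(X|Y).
0.1831 bits

I(X;Y) = H(X) - H(X|Y)

Marginal of X (row sums):
  P(X=0) = 17/46 + 1/23 + 11/46 = 15/23
  P(X=1) = 4/23 + 7/46 + 1/46 = 8/23
H(X) = -[(15/23)·log₂(15/23) + (8/23)·log₂(8/23)]
  = 0.4022 + 0.5299 = 0.9321 bits

Marginal of Y (column sums):
  P(Y=0) = 17/46 + 4/23 = 25/46
  P(Y=1) = 1/23 + 7/46 = 9/46
  P(Y=2) = 11/46 + 1/46 = 6/23
H(X|Y) = Σ_y P(y)·H(X|Y=y):
  Y=0: P(Y=0) = 25/46, P(X|Y=0) = (17/25, 8/25) → H(X|Y=0) = 0.9044
  Y=1: P(Y=1) = 9/46, P(X|Y=1) = (2/9, 7/9) → H(X|Y=1) = 0.7642
  Y=2: P(Y=2) = 6/23, P(X|Y=2) = (11/12, 1/12) → H(X|Y=2) = 0.4138
H(X|Y) = (25/46)·0.9044 + (9/46)·0.7642 + (6/23)·0.4138 = 0.7490 bits

I(X;Y) = H(X) - H(X|Y) = 0.9321 - 0.7490 = 0.1831 bits

Cross-check via I(X;Y) = H(X) + H(Y) - H(X,Y): computing H(Y) from the column sums and H(X,Y) from the 6 cells in the same way gives H(Y) = 1.4443 bits and H(X,Y) = 2.1933 bits, so
I(X;Y) = 0.9321 + 1.4443 - 2.1933 = 0.1831 bits ✓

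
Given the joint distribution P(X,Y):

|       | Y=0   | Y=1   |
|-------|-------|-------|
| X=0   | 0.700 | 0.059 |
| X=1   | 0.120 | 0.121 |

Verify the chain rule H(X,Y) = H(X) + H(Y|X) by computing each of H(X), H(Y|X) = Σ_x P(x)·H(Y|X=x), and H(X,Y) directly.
H(X) = 0.7967 bits, H(Y|X) = 0.5402 bits, H(X,Y) = 1.3369 bits

Marginal of X (row sums):
  P(X=0) = 0.700 + 0.059 = 0.759
  P(X=1) = 0.120 + 0.121 = 0.241
H(X) = -[0.759·log₂(0.759) + 0.241·log₂(0.241)]
  = 0.3019516 + 0.4947477 = 0.7967 bits

H(Y|X) = Σ_x P(x)·H(Y|X=x):
  X=0: P(X=0) = 0.759, P(Y|X=0) = (700/759, 59/759) → H(Y|X=0) = 0.3941435
  X=1: P(X=1) = 0.241, P(Y|X=1) = (120/241, 121/241) → H(Y|X=1) = 0.9999876
H(Y|X) = 0.759·0.3941435 + 0.241·0.9999876 = 0.5402 bits

H(X,Y) = -Σ_{x,y} P(x,y) log₂ P(x,y). Per-cell terms -P(x,y)·log₂P(x,y):
  X=0: 0.3602012, 0.2409053
  X=1: 0.3670672, 0.3686774
Sum of the 4 terms: H(X,Y) = 1.3369 bits

Chain rule check:
  H(X) + H(Y|X) = 0.7967 + 0.5402 = 1.3369 bits
  H(X,Y) = 1.3369 bits
✓ Chain rule verified.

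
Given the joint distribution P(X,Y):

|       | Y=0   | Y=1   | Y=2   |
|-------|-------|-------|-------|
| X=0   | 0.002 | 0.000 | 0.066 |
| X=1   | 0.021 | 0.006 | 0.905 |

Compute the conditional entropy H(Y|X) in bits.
0.2100 bits

H(Y|X) = H(X,Y) - H(X)

H(X,Y) = -Σ_{x,y} P(x,y) log₂ P(x,y). Per-cell terms -P(x,y)·log₂P(x,y):
  X=0: 0.01793, 0.00000, 0.25881
  X=1: 0.11704, 0.04428, 0.13033
  (cells with P = 0 contribute 0)
Sum of the 6 terms: H(X,Y) = 0.5684 bits

Marginal of X (row sums):
  P(X=0) = 0.002 + 0.000 + 0.066 = 0.068
  P(X=1) = 0.021 + 0.006 + 0.905 = 0.932
H(X) = -[0.068·log₂(0.068) + 0.932·log₂(0.932)]
  = 0.26373 + 0.09469 = 0.3584 bits

H(Y|X) = H(X,Y) - H(X) = 0.5684 - 0.3584 = 0.2100 bits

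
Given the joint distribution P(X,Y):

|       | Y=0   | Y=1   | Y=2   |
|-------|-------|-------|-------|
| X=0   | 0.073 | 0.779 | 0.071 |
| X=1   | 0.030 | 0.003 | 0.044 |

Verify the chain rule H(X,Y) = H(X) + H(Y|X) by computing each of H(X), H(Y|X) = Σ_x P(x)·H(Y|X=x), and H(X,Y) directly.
H(X) = 0.3915 bits, H(Y|X) = 0.8109 bits, H(X,Y) = 1.2024 bits

Marginal of X (row sums):
  P(X=0) = 0.073 + 0.779 + 0.071 = 0.923
  P(X=1) = 0.030 + 0.003 + 0.044 = 0.077
H(X) = -[0.923·log₂(0.923) + 0.077·log₂(0.077)]
  = 0.1066964 + 0.2848228 = 0.3915 bits

H(Y|X) = Σ_x P(x)·H(Y|X=x):
  X=0: P(X=0) = 0.923, P(Y|X=0) = (73/923, 779/923, 1/13) → H(Y|X=0) = 0.7806768
  X=1: P(X=1) = 0.077, P(Y|X=1) = (30/77, 3/77, 4/7) → H(Y|X=1) = 1.1735840
H(Y|X) = 0.923·0.7806768 + 0.077·1.1735840 = 0.8109 bits

H(X,Y) = -Σ_{x,y} P(x,y) log₂ P(x,y). Per-cell terms -P(x,y)·log₂P(x,y):
  X=0: 0.2756451, 0.2806774, 0.2709386
  X=1: 0.1517668, 0.0251425, 0.1982795
Sum of the 6 terms: H(X,Y) = 1.2024 bits

Chain rule check:
  H(X) + H(Y|X) = 0.3915 + 0.8109 = 1.2024 bits
  H(X,Y) = 1.2024 bits
✓ Chain rule verified.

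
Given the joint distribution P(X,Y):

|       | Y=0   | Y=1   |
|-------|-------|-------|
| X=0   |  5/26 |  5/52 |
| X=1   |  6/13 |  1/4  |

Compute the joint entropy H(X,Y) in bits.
1.7971 bits

H(X,Y) = -Σ_{x,y} P(x,y) log₂ P(x,y). Per-cell terms -P(x,y)·log₂P(x,y):
  X=0: 0.4574, 0.3249
  X=1: 0.5148, 0.5000
Sum of the 4 terms: H(X,Y) = 1.7971 bits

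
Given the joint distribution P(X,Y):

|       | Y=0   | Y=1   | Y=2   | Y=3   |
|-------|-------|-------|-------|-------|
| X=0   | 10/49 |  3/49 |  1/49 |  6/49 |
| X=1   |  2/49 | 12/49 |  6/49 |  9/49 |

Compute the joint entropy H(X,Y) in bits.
2.7057 bits

H(X,Y) = -Σ_{x,y} P(x,y) log₂ P(x,y). Per-cell terms -P(x,y)·log₂P(x,y):
  X=0: 0.4679, 0.2467, 0.1146, 0.3710
  X=1: 0.1884, 0.4971, 0.3710, 0.4490
Sum of the 8 terms: H(X,Y) = 2.7057 bits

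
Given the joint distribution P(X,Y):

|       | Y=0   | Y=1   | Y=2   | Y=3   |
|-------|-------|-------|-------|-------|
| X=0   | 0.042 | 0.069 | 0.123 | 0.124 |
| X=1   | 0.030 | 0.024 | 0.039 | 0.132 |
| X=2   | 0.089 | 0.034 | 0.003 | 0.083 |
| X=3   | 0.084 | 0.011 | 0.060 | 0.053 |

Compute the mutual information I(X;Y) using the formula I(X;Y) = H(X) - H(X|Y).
0.1711 bits

I(X;Y) = H(X) - H(X|Y)

Marginal of X (row sums):
  P(X=0) = 0.042 + 0.069 + 0.123 + 0.124 = 0.358
  P(X=1) = 0.030 + 0.024 + 0.039 + 0.132 = 0.225
  P(X=2) = 0.089 + 0.034 + 0.003 + 0.083 = 0.209
  P(X=3) = 0.084 + 0.011 + 0.060 + 0.053 = 0.208
H(X) = -[0.358·log₂(0.358) + 0.225·log₂(0.225) + 0.209·log₂(0.209) + 0.208·log₂(0.208)]
  = 0.530545 + 0.484201 + 0.472011 + 0.471192 = 1.95795 bits

Marginal of Y (column sums):
  P(Y=0) = 0.042 + 0.030 + 0.089 + 0.084 = 0.245
  P(Y=1) = 0.069 + 0.024 + 0.034 + 0.011 = 0.138
  P(Y=2) = 0.123 + 0.039 + 0.003 + 0.060 = 0.225
  P(Y=3) = 0.124 + 0.132 + 0.083 + 0.053 = 0.392
H(X|Y) = Σ_y P(y)·H(X|Y=y):
  Y=0: P(Y=0) = 0.245, P(X|Y=0) = (6/35, 6/49, 89/245, 12/35) → H(X|Y=0) = 1.867336
  Y=1: P(Y=1) = 0.138, P(X|Y=1) = (1/2, 4/23, 17/69, 11/138) → H(X|Y=1) = 1.727693
  Y=2: P(Y=2) = 0.225, P(X|Y=2) = (41/75, 13/75, 1/75, 4/15) → H(X|Y=2) = 1.506100
  Y=3: P(Y=3) = 0.392, P(X|Y=3) = (31/98, 33/98, 83/392, 53/392) → H(X|Y=3) = 1.918566
H(X|Y) = 0.245·1.867336 + 0.138·1.727693 + 0.225·1.506100 + 0.392·1.918566 = 1.78687 bits

I(X;Y) = H(X) - H(X|Y) = 1.95795 - 1.78687 = 0.1711 bits

Cross-check via I(X;Y) = H(X) + H(Y) - H(X,Y): computing H(Y) from the column sums and H(X,Y) from the 16 cells in the same way gives H(Y) = 1.90526 bits and H(X,Y) = 3.69213 bits, so
I(X;Y) = 1.95795 + 1.90526 - 3.69213 = 0.1711 bits ✓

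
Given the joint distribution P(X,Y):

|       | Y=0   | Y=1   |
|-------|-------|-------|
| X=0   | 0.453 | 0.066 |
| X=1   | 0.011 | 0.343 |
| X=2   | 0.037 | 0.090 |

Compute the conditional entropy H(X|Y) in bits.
0.8660 bits

H(X|Y) = H(X,Y) - H(Y)

H(X,Y) = -Σ_{x,y} P(x,y) log₂ P(x,y). Per-cell terms -P(x,y)·log₂P(x,y):
  X=0: 0.51751, 0.25881
  X=1: 0.07157, 0.52950
  X=2: 0.17598, 0.31265
Sum of the 6 terms: H(X,Y) = 1.8660 bits

Marginal of Y (column sums):
  P(Y=0) = 0.453 + 0.011 + 0.037 = 0.501
  P(Y=1) = 0.066 + 0.343 + 0.090 = 0.499
H(Y) = -[0.501·log₂(0.501) + 0.499·log₂(0.499)]
  = 0.49956 + 0.50044 = 1.0000 bits

H(X|Y) = H(X,Y) - H(Y) = 1.8660 - 1.0000 = 0.8660 bits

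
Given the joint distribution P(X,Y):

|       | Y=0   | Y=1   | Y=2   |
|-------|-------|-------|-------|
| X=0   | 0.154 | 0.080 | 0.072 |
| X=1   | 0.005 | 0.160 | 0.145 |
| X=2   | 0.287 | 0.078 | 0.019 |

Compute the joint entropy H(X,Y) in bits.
2.7582 bits

H(X,Y) = -Σ_{x,y} P(x,y) log₂ P(x,y). Per-cell terms -P(x,y)·log₂P(x,y):
  X=0: 0.4156, 0.2915, 0.2733
  X=1: 0.0382, 0.4230, 0.4040
  X=2: 0.5169, 0.2871, 0.1086
Sum of the 9 terms: H(X,Y) = 2.7582 bits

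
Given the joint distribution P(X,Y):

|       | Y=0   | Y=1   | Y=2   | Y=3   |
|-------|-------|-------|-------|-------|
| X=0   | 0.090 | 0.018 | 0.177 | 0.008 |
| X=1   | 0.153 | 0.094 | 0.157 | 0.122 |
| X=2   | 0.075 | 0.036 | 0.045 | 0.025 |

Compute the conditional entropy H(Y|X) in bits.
1.7741 bits

H(Y|X) = H(X,Y) - H(X)

H(X,Y) = -Σ_{x,y} P(x,y) log₂ P(x,y). Per-cell terms -P(x,y)·log₂P(x,y):
  X=0: 0.31265, 0.10433, 0.44218, 0.05573
  X=1: 0.41438, 0.32065, 0.41937, 0.37028
  X=2: 0.28027, 0.17265, 0.20133, 0.13305
Sum of the 12 terms: H(X,Y) = 3.2269 bits

Marginal of X (row sums):
  P(X=0) = 0.090 + 0.018 + 0.177 + 0.008 = 0.293
  P(X=1) = 0.153 + 0.094 + 0.157 + 0.122 = 0.526
  P(X=2) = 0.075 + 0.036 + 0.045 + 0.025 = 0.181
H(X) = -[0.293·log₂(0.293) + 0.526·log₂(0.526) + 0.181·log₂(0.181)]
  = 0.51891 + 0.48753 + 0.44633 = 1.4528 bits

H(Y|X) = H(X,Y) - H(X) = 3.2269 - 1.4528 = 1.7741 bits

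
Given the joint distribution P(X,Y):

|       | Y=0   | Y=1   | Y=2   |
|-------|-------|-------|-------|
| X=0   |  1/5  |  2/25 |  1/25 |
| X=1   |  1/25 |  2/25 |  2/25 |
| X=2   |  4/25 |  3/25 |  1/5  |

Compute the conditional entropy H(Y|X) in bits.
1.4662 bits

H(Y|X) = H(X,Y) - H(X)

H(X,Y) = -Σ_{x,y} P(x,y) log₂ P(x,y). Per-cell terms -P(x,y)·log₂P(x,y):
  X=0: 0.46439, 0.29151, 0.18575
  X=1: 0.18575, 0.29151, 0.29151
  X=2: 0.42302, 0.36707, 0.46439
Sum of the 9 terms: H(X,Y) = 2.9649 bits

Marginal of X (row sums):
  P(X=0) = 1/5 + 2/25 + 1/25 = 8/25
  P(X=1) = 1/25 + 2/25 + 2/25 = 1/5
  P(X=2) = 4/25 + 3/25 + 1/5 = 12/25
H(X) = -[(8/25)·log₂(8/25) + (1/5)·log₂(1/5) + (12/25)·log₂(12/25)]
  = 0.52603 + 0.46439 + 0.50827 = 1.4987 bits

H(Y|X) = H(X,Y) - H(X) = 2.9649 - 1.4987 = 1.4662 bits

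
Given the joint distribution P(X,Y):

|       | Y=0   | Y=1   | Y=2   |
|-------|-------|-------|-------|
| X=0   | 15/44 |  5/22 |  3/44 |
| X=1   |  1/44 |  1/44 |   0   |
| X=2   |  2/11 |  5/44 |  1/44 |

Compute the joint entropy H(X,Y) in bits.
2.4552 bits

H(X,Y) = -Σ_{x,y} P(x,y) log₂ P(x,y). Per-cell terms -P(x,y)·log₂P(x,y):
  X=0: 0.52928, 0.48580, 0.26417
  X=1: 0.12408, 0.12408, 0.00000
  X=2: 0.44717, 0.35653, 0.12408
  (cells with P = 0 contribute 0)
Sum of the 9 terms: H(X,Y) = 2.4552 bits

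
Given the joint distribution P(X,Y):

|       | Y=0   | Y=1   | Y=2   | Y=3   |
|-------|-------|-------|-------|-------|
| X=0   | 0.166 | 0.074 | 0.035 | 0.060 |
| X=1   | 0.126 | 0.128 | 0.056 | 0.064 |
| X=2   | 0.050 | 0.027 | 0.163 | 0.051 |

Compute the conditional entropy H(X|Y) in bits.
1.4074 bits

H(X|Y) = H(X,Y) - H(Y)

H(X,Y) = -Σ_{x,y} P(x,y) log₂ P(x,y). Per-cell terms -P(x,y)·log₂P(x,y):
  X=0: 0.43006, 0.27797, 0.16928, 0.24353
  X=1: 0.37655, 0.37962, 0.23287, 0.25381
  X=2: 0.21610, 0.14069, 0.42658, 0.21896
Sum of the 12 terms: H(X,Y) = 3.3660 bits

Marginal of Y (column sums):
  P(Y=0) = 0.166 + 0.126 + 0.050 = 0.342
  P(Y=1) = 0.074 + 0.128 + 0.027 = 0.229
  P(Y=2) = 0.035 + 0.056 + 0.163 = 0.254
  P(Y=3) = 0.060 + 0.064 + 0.051 = 0.175
H(Y) = -[0.342·log₂(0.342) + 0.229·log₂(0.229) + 0.254·log₂(0.254) + 0.175·log₂(0.175)]
  = 0.52939 + 0.48699 + 0.50218 + 0.44005 = 1.9586 bits

H(X|Y) = H(X,Y) - H(Y) = 3.3660 - 1.9586 = 1.4074 bits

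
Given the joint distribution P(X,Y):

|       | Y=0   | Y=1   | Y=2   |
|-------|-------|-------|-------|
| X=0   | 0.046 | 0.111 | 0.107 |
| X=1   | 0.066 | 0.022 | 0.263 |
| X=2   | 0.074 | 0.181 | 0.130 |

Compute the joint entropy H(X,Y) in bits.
2.8950 bits

H(X,Y) = -Σ_{x,y} P(x,y) log₂ P(x,y). Per-cell terms -P(x,y)·log₂P(x,y):
  X=0: 0.20434, 0.35202, 0.34500
  X=1: 0.25881, 0.12114, 0.50677
  X=2: 0.27797, 0.44633, 0.38264
Sum of the 9 terms: H(X,Y) = 2.8950 bits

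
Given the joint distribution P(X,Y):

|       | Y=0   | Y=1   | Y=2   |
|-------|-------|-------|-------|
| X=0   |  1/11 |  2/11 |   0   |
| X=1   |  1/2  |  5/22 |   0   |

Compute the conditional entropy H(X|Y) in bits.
0.7714 bits

H(X|Y) = H(X,Y) - H(Y)

H(X,Y) = -Σ_{x,y} P(x,y) log₂ P(x,y). Per-cell terms -P(x,y)·log₂P(x,y):
  X=0: 0.314494, 0.447169, 0.000000
  X=1: 0.500000, 0.485796, 0.000000
  (cells with P = 0 contribute 0)
Sum of the 6 terms: H(X,Y) = 1.74746 bits

Marginal of Y (column sums):
  P(Y=0) = 1/11 + 1/2 = 13/22
  P(Y=1) = 2/11 + 5/22 = 9/22
  P(Y=2) = 0 + 0 = 0
H(Y) = -[(13/22)·log₂(13/22) + (9/22)·log₂(9/22)]   (outcomes with P = 0 contribute 0)
  = 0.448495 + 0.527525 = 0.97602 bits

H(X|Y) = H(X,Y) - H(Y) = 1.74746 - 0.97602 = 0.7714 bits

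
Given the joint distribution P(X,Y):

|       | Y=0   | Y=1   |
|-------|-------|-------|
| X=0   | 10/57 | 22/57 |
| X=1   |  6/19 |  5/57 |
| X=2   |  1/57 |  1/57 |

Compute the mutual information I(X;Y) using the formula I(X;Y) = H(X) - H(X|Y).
0.1569 bits

I(X;Y) = H(X) - H(X|Y)

Marginal of X (row sums):
  P(X=0) = 10/57 + 22/57 = 32/57
  P(X=1) = 6/19 + 5/57 = 23/57
  P(X=2) = 1/57 + 1/57 = 2/57
H(X) = -[(32/57)·log₂(32/57) + (23/57)·log₂(23/57) + (2/57)·log₂(2/57)]
  = 0.46759 + 0.52833 + 0.16958 = 1.1655 bits

Marginal of Y (column sums):
  P(Y=0) = 10/57 + 6/19 + 1/57 = 29/57
  P(Y=1) = 22/57 + 5/57 + 1/57 = 28/57
H(X|Y) = Σ_y P(y)·H(X|Y=y):
  Y=0: P(Y=0) = 29/57, P(X|Y=0) = (10/29, 18/29, 1/29) → H(X|Y=0) = 1.12426
  Y=1: P(Y=1) = 28/57, P(X|Y=1) = (11/14, 5/28, 1/28) → H(X|Y=1) = 0.88889
H(X|Y) = (29/57)·1.12426 + (28/57)·0.88889 = 1.0086 bits

I(X;Y) = H(X) - H(X|Y) = 1.1655 - 1.0086 = 0.1569 bits

Cross-check via I(X;Y) = H(X) + H(Y) - H(X,Y): computing H(Y) from the column sums and H(X,Y) from the 6 cells in the same way gives H(Y) = 0.9998 bits and H(X,Y) = 2.0084 bits, so
I(X;Y) = 1.1655 + 0.9998 - 2.0084 = 0.1569 bits ✓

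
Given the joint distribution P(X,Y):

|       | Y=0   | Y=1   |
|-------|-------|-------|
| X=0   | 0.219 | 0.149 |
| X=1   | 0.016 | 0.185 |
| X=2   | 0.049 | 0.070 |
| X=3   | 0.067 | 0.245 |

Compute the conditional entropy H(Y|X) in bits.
0.7893 bits

H(Y|X) = H(X,Y) - H(X)

H(X,Y) = -Σ_{x,y} P(x,y) log₂ P(x,y). Per-cell terms -P(x,y)·log₂P(x,y):
  X=0: 0.4798284, 0.4092457
  X=1: 0.0954525, 0.4503645
  X=2: 0.2132026, 0.2685551
  X=3: 0.2612796, 0.4971409
Sum of the 8 terms: H(X,Y) = 2.675069 bits

Marginal of X (row sums):
  P(X=0) = 0.219 + 0.149 = 0.368
  P(X=1) = 0.016 + 0.185 = 0.201
  P(X=2) = 0.049 + 0.070 = 0.119
  P(X=3) = 0.067 + 0.245 = 0.312
H(X) = -[0.368·log₂(0.368) + 0.201·log₂(0.201) + 0.119·log₂(0.119) + 0.312·log₂(0.312)]
  = 0.5307378 + 0.4652613 + 0.3654450 + 0.5242792 = 1.885723 bits

H(Y|X) = H(X,Y) - H(X) = 2.675069 - 1.885723 = 0.7893 bits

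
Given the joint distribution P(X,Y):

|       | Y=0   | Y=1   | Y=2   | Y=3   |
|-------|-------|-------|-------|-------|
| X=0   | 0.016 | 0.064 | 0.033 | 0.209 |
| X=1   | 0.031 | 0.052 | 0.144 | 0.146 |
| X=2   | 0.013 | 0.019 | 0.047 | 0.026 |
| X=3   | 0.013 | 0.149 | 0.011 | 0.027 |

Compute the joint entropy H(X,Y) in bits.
3.4060 bits

H(X,Y) = -Σ_{x,y} P(x,y) log₂ P(x,y). Per-cell terms -P(x,y)·log₂P(x,y):
  X=0: 0.09545, 0.25381, 0.16241, 0.47201
  X=1: 0.15536, 0.22180, 0.40260, 0.40529
  X=2: 0.08145, 0.10864, 0.20733, 0.13690
  X=3: 0.08145, 0.40925, 0.07157, 0.14069
Sum of the 16 terms: H(X,Y) = 3.4060 bits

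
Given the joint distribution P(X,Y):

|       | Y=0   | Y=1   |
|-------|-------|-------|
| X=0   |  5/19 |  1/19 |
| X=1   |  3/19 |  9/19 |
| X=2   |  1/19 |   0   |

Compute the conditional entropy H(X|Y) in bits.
0.8871 bits

H(X|Y) = H(X,Y) - H(Y)

H(X,Y) = -Σ_{x,y} P(x,y) log₂ P(x,y). Per-cell terms -P(x,y)·log₂P(x,y):
  X=0: 0.5068, 0.2236
  X=1: 0.4205, 0.5106
  X=2: 0.2236, 0.0000
  (cells with P = 0 contribute 0)
Sum of the 6 terms: H(X,Y) = 1.8851 bits

Marginal of Y (column sums):
  P(Y=0) = 5/19 + 3/19 + 1/19 = 9/19
  P(Y=1) = 1/19 + 9/19 + 0 = 10/19
H(Y) = -[(9/19)·log₂(9/19) + (10/19)·log₂(10/19)]
  = 0.5106 + 0.4874 = 0.9980 bits

H(X|Y) = H(X,Y) - H(Y) = 1.8851 - 0.9980 = 0.8871 bits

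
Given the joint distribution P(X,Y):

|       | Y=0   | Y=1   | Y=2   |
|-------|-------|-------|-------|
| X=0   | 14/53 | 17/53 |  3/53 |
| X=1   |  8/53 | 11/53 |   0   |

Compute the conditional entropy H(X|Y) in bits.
0.9032 bits

H(X|Y) = H(X,Y) - H(Y)

H(X,Y) = -Σ_{x,y} P(x,y) log₂ P(x,y). Per-cell terms -P(x,y)·log₂P(x,y):
  X=0: 0.50732, 0.52618, 0.23451
  X=1: 0.41176, 0.47082, 0.00000
  (cells with P = 0 contribute 0)
Sum of the 6 terms: H(X,Y) = 2.1506 bits

Marginal of Y (column sums):
  P(Y=0) = 14/53 + 8/53 = 22/53
  P(Y=1) = 17/53 + 11/53 = 28/53
  P(Y=2) = 3/53 + 0 = 3/53
H(Y) = -[(22/53)·log₂(22/53) + (28/53)·log₂(28/53) + (3/53)·log₂(3/53)]
  = 0.52654 + 0.48634 + 0.23451 = 1.2474 bits

H(X|Y) = H(X,Y) - H(Y) = 2.1506 - 1.2474 = 0.9032 bits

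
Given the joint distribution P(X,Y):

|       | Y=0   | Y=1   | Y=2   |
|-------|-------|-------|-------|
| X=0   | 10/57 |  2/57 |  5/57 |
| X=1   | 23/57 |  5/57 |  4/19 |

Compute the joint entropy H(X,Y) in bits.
2.2276 bits

H(X,Y) = -Σ_{x,y} P(x,y) log₂ P(x,y). Per-cell terms -P(x,y)·log₂P(x,y):
  X=0: 0.4405, 0.1696, 0.3080
  X=1: 0.5283, 0.3080, 0.4732
Sum of the 6 terms: H(X,Y) = 2.2276 bits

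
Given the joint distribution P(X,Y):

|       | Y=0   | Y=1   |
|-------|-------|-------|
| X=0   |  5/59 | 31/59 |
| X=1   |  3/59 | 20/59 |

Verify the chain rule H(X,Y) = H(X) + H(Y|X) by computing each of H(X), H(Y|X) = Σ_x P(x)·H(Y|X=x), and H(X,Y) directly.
H(X) = 0.9647 bits, H(Y|X) = 0.5725 bits, H(X,Y) = 1.5372 bits

Marginal of X (row sums):
  P(X=0) = 5/59 + 31/59 = 36/59
  P(X=1) = 3/59 + 20/59 = 23/59
H(X) = -[(36/59)·log₂(36/59) + (23/59)·log₂(23/59)]
  = 0.4349 + 0.5298 = 0.9647 bits

H(Y|X) = Σ_x P(x)·H(Y|X=x):
  X=0: P(X=0) = 36/59, P(Y|X=0) = (5/36, 31/36) → H(Y|X=0) = 0.5813
  X=1: P(X=1) = 23/59, P(Y|X=1) = (3/23, 20/23) → H(Y|X=1) = 0.5586
H(Y|X) = (36/59)·0.5813 + (23/59)·0.5586 = 0.5725 bits

H(X,Y) = -Σ_{x,y} P(x,y) log₂ P(x,y). Per-cell terms -P(x,y)·log₂P(x,y):
  X=0: 0.3018, 0.4878
  X=1: 0.2185, 0.5291
Sum of the 4 terms: H(X,Y) = 1.5372 bits

Chain rule check:
  H(X) + H(Y|X) = 0.9647 + 0.5725 = 1.5372 bits
  H(X,Y) = 1.5372 bits
✓ Chain rule verified.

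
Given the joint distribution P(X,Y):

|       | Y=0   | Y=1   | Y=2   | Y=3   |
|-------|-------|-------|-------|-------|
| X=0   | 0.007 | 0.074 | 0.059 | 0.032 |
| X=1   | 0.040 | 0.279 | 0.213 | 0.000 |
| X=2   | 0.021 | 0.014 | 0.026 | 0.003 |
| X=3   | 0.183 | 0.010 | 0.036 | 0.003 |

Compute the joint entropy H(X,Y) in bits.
2.9806 bits

H(X,Y) = -Σ_{x,y} P(x,y) log₂ P(x,y). Per-cell terms -P(x,y)·log₂P(x,y):
  X=0: 0.05011, 0.27797, 0.24091, 0.15891
  X=1: 0.18575, 0.51382, 0.47522, 0.00000
  X=2: 0.11704, 0.08622, 0.13690, 0.02514
  X=3: 0.44837, 0.06644, 0.17265, 0.02514
  (cells with P = 0 contribute 0)
Sum of the 16 terms: H(X,Y) = 2.9806 bits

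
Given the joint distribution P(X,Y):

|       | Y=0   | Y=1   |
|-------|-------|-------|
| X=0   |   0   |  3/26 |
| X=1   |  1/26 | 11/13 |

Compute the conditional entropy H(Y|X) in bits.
0.2282 bits

H(Y|X) = H(X,Y) - H(X)

H(X,Y) = -Σ_{x,y} P(x,y) log₂ P(x,y). Per-cell terms -P(x,y)·log₂P(x,y):
  X=0: 0.000000, 0.359478
  X=1: 0.180786, 0.203930
  (cells with P = 0 contribute 0)
Sum of the 4 terms: H(X,Y) = 0.74419 bits

Marginal of X (row sums):
  P(X=0) = 0 + 3/26 = 3/26
  P(X=1) = 1/26 + 11/13 = 23/26
H(X) = -[(3/26)·log₂(3/26) + (23/26)·log₂(23/26)]
  = 0.359478 + 0.156469 = 0.51595 bits

H(Y|X) = H(X,Y) - H(X) = 0.74419 - 0.51595 = 0.2282 bits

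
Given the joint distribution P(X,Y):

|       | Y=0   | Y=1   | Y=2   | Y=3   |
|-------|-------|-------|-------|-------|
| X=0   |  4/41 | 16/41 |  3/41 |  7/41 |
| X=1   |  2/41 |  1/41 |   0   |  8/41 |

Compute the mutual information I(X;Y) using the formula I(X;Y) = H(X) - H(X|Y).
0.2061 bits

I(X;Y) = H(X) - H(X|Y)

Marginal of X (row sums):
  P(X=0) = 4/41 + 16/41 + 3/41 + 7/41 = 30/41
  P(X=1) = 2/41 + 1/41 + 0 + 8/41 = 11/41
H(X) = -[(30/41)·log₂(30/41) + (11/41)·log₂(11/41)]
  = 0.32975 + 0.50925 = 0.8390 bits

Marginal of Y (column sums):
  P(Y=0) = 4/41 + 2/41 = 6/41
  P(Y=1) = 16/41 + 1/41 = 17/41
  P(Y=2) = 3/41 + 0 = 3/41
  P(Y=3) = 7/41 + 8/41 = 15/41
H(X|Y) = Σ_y P(y)·H(X|Y=y):
  Y=0: P(Y=0) = 6/41, P(X|Y=0) = (2/3, 1/3) → H(X|Y=0) = 0.91830
  Y=1: P(Y=1) = 17/41, P(X|Y=1) = (16/17, 1/17) → H(X|Y=1) = 0.32276
  Y=2: P(Y=2) = 3/41, P(X|Y=2) = (1, 0) → H(X|Y=2) = 0.00000
  Y=3: P(Y=3) = 15/41, P(X|Y=3) = (7/15, 8/15) → H(X|Y=3) = 0.99679
H(X|Y) = (6/41)·0.91830 + (17/41)·0.32276 + (3/41)·0.00000 + (15/41)·0.99679 = 0.6329 bits

I(X;Y) = H(X) - H(X|Y) = 0.8390 - 0.6329 = 0.2061 bits

Cross-check via I(X;Y) = H(X) + H(Y) - H(X,Y): computing H(Y) from the column sums and H(X,Y) from the 8 cells in the same way gives H(Y) = 1.7391 bits and H(X,Y) = 2.3720 bits, so
I(X;Y) = 0.8390 + 1.7391 - 2.3720 = 0.2061 bits ✓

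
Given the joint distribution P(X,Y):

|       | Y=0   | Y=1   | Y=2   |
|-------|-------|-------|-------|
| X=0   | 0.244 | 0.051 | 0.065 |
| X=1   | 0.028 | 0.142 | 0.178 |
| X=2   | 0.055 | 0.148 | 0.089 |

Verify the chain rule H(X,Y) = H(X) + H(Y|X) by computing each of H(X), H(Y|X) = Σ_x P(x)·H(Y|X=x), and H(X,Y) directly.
H(X) = 1.5791 bits, H(Y|X) = 1.3289 bits, H(X,Y) = 2.9081 bits

Marginal of X (row sums):
  P(X=0) = 0.244 + 0.051 + 0.065 = 0.360
  P(X=1) = 0.028 + 0.142 + 0.178 = 0.348
  P(X=2) = 0.055 + 0.148 + 0.089 = 0.292
H(X) = -[0.360·log₂(0.360) + 0.348·log₂(0.348) + 0.292·log₂(0.292)]
  = 0.530615 + 0.529949 + 0.518580 = 1.5791 bits

H(Y|X) = Σ_x P(x)·H(Y|X=x):
  X=0: P(X=0) = 0.360, P(Y|X=0) = (61/90, 17/120, 13/72) → H(Y|X=0) = 1.225610
  X=1: P(X=1) = 0.348, P(Y|X=1) = (7/87, 71/174, 89/174) → H(Y|X=1) = 1.314925
  X=2: P(X=2) = 0.292, P(Y|X=2) = (55/292, 37/73, 89/292) → H(Y|X=2) = 1.472995
H(Y|X) = 0.360·1.225610 + 0.348·1.314925 + 0.292·1.472995 = 1.3289 bits

H(X,Y) = -Σ_{x,y} P(x,y) log₂ P(x,y). Per-cell terms -P(x,y)·log₂P(x,y):
  X=0: 0.496551, 0.218961, 0.256322
  X=1: 0.144436, 0.399877, 0.443229
  X=2: 0.230143, 0.407937, 0.310615
Sum of the 9 terms: H(X,Y) = 2.9081 bits

Chain rule check:
  H(X) + H(Y|X) = 1.5791 + 1.3289 = 2.9080 bits
  H(X,Y) = 2.9081 bits
✓ Chain rule verified (Δ = 0.0001 is 4-dp rounding noise: each of the three values was rounded independently).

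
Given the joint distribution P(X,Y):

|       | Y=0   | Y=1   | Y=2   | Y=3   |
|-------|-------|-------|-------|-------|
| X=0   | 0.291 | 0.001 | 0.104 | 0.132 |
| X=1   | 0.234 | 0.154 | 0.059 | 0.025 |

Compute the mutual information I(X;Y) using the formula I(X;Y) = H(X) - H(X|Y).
0.2153 bits

I(X;Y) = H(X) - H(X|Y)

Marginal of X (row sums):
  P(X=0) = 0.291 + 0.001 + 0.104 + 0.132 = 0.528
  P(X=1) = 0.234 + 0.154 + 0.059 + 0.025 = 0.472
H(X) = -[0.528·log₂(0.528) + 0.472·log₂(0.472)]
  = 0.486494 + 0.511243 = 0.99774 bits

Marginal of Y (column sums):
  P(Y=0) = 0.291 + 0.234 = 0.525
  P(Y=1) = 0.001 + 0.154 = 0.155
  P(Y=2) = 0.104 + 0.059 = 0.163
  P(Y=3) = 0.132 + 0.025 = 0.157
H(X|Y) = Σ_y P(y)·H(X|Y=y):
  Y=0: P(Y=0) = 0.525, P(X|Y=0) = (97/175, 78/175) → H(X|Y=0) = 0.991480
  Y=1: P(Y=1) = 0.155, P(X|Y=1) = (1/155, 154/155) → H(X|Y=1) = 0.056220
  Y=2: P(Y=2) = 0.163, P(X|Y=2) = (104/163, 59/163) → H(X|Y=2) = 0.944301
  Y=3: P(Y=3) = 0.157, P(X|Y=3) = (132/157, 25/157) → H(X|Y=3) = 0.632478
H(X|Y) = 0.525·0.991480 + 0.155·0.056220 + 0.163·0.944301 + 0.157·0.632478 = 0.78246 bits

I(X;Y) = H(X) - H(X|Y) = 0.99774 - 0.78246 = 0.2153 bits

Cross-check via I(X;Y) = H(X) + H(Y) - H(X,Y): computing H(Y) from the column sums and H(X,Y) from the 8 cells in the same way gives H(Y) = 1.75090 bits and H(X,Y) = 2.53336 bits, so
I(X;Y) = 0.99774 + 1.75090 - 2.53336 = 0.2153 bits ✓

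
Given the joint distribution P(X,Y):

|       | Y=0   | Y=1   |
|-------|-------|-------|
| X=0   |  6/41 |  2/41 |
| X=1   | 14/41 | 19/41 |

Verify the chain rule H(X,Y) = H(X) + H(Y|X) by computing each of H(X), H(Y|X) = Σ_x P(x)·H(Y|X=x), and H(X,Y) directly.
H(X) = 0.7121 bits, H(Y|X) = 0.9498 bits, H(X,Y) = 1.6619 bits

Marginal of X (row sums):
  P(X=0) = 6/41 + 2/41 = 8/41
  P(X=1) = 14/41 + 19/41 = 33/41
H(X) = -[(8/41)·log₂(8/41) + (33/41)·log₂(33/41)]
  = 0.46001 + 0.25205 = 0.7121 bits

H(Y|X) = Σ_x P(x)·H(Y|X=x):
  X=0: P(X=0) = 8/41, P(Y|X=0) = (3/4, 1/4) → H(Y|X=0) = 0.81128
  X=1: P(X=1) = 33/41, P(Y|X=1) = (14/33, 19/33) → H(Y|X=1) = 0.98338
H(Y|X) = (8/41)·0.81128 + (33/41)·0.98338 = 0.9498 bits

H(X,Y) = -Σ_{x,y} P(x,y) log₂ P(x,y). Per-cell terms -P(x,y)·log₂P(x,y):
  X=0: 0.40574, 0.21256
  X=1: 0.52934, 0.51422
Sum of the 4 terms: H(X,Y) = 1.6619 bits

Chain rule check:
  H(X) + H(Y|X) = 0.7121 + 0.9498 = 1.6619 bits
  H(X,Y) = 1.6619 bits
✓ Chain rule verified.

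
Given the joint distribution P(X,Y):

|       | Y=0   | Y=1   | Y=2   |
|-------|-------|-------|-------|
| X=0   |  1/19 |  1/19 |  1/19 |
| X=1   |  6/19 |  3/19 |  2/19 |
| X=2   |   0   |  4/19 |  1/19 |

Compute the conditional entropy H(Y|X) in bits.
1.2712 bits

H(Y|X) = H(X,Y) - H(X)

H(X,Y) = -Σ_{x,y} P(x,y) log₂ P(x,y). Per-cell terms -P(x,y)·log₂P(x,y):
  X=0: 0.223575, 0.223575, 0.223575
  X=1: 0.525147, 0.420468, 0.341887
  X=2: 0.000000, 0.473248, 0.223575
  (cells with P = 0 contribute 0)
Sum of the 9 terms: H(X,Y) = 2.65505 bits

Marginal of X (row sums):
  P(X=0) = 1/19 + 1/19 + 1/19 = 3/19
  P(X=1) = 6/19 + 3/19 + 2/19 = 11/19
  P(X=2) = 0 + 4/19 + 1/19 = 5/19
H(X) = -[(3/19)·log₂(3/19) + (11/19)·log₂(11/19) + (5/19)·log₂(5/19)]
  = 0.420468 + 0.456498 + 0.506842 = 1.38381 bits

H(Y|X) = H(X,Y) - H(X) = 2.65505 - 1.38381 = 1.2712 bits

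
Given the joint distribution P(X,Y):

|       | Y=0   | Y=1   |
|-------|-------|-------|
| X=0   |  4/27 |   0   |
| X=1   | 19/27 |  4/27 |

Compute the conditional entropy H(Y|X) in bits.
0.5678 bits

H(Y|X) = H(X,Y) - H(X)

H(X,Y) = -Σ_{x,y} P(x,y) log₂ P(x,y). Per-cell terms -P(x,y)·log₂P(x,y):
  X=0: 0.40813, 0.00000
  X=1: 0.35675, 0.40813
  (cells with P = 0 contribute 0)
Sum of the 4 terms: H(X,Y) = 1.1730 bits

Marginal of X (row sums):
  P(X=0) = 4/27 + 0 = 4/27
  P(X=1) = 19/27 + 4/27 = 23/27
H(X) = -[(4/27)·log₂(4/27) + (23/27)·log₂(23/27)]
  = 0.40813 + 0.19706 = 0.6052 bits

H(Y|X) = H(X,Y) - H(X) = 1.1730 - 0.6052 = 0.5678 bits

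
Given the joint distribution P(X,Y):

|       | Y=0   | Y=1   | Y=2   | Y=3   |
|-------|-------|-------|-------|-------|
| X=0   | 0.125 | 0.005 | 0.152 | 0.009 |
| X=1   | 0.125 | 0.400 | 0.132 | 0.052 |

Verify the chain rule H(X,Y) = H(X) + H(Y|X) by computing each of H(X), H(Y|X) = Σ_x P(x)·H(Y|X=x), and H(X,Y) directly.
H(X) = 0.8700 bits, H(Y|X) = 1.5287 bits, H(X,Y) = 2.3987 bits

Marginal of X (row sums):
  P(X=0) = 0.125 + 0.005 + 0.152 + 0.009 = 0.291
  P(X=1) = 0.125 + 0.400 + 0.132 + 0.052 = 0.709
H(X) = -[0.291·log₂(0.291) + 0.709·log₂(0.709)]
  = 0.5182 + 0.3518 = 0.8700 bits

H(Y|X) = Σ_x P(x)·H(Y|X=x):
  X=0: P(X=0) = 0.291, P(Y|X=0) = (125/291, 5/291, 152/291, 3/97) → H(Y|X=0) = 1.2689
  X=1: P(X=1) = 0.709, P(Y|X=1) = (125/709, 400/709, 132/709, 52/709) → H(Y|X=1) = 1.6353
H(Y|X) = 0.291·1.2689 + 0.709·1.6353 = 1.5287 bits

H(X,Y) = -Σ_{x,y} P(x,y) log₂ P(x,y). Per-cell terms -P(x,y)·log₂P(x,y):
  X=0: 0.3750, 0.0382, 0.4131, 0.0612
  X=1: 0.3750, 0.5288, 0.3856, 0.2218
Sum of the 8 terms: H(X,Y) = 2.3987 bits

Chain rule check:
  H(X) + H(Y|X) = 0.8700 + 1.5287 = 2.3987 bits
  H(X,Y) = 2.3987 bits
✓ Chain rule verified.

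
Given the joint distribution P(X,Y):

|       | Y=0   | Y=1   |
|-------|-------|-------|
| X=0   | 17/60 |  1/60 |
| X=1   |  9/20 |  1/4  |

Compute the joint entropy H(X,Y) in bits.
1.6324 bits

H(X,Y) = -Σ_{x,y} P(x,y) log₂ P(x,y). Per-cell terms -P(x,y)·log₂P(x,y):
  X=0: 0.515505, 0.098448
  X=1: 0.518401, 0.500000
Sum of the 4 terms: H(X,Y) = 1.6324 bits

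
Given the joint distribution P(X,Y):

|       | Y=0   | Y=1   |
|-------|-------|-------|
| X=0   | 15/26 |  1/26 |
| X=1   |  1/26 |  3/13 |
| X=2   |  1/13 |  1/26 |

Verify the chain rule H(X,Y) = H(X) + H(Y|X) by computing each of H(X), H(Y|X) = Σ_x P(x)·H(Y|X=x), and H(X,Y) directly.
H(X) = 1.3002 bits, H(Y|X) = 0.4728 bits, H(X,Y) = 1.7730 bits

Marginal of X (row sums):
  P(X=0) = 15/26 + 1/26 = 8/13
  P(X=1) = 1/26 + 3/13 = 7/26
  P(X=2) = 1/13 + 1/26 = 3/26
H(X) = -[(8/13)·log₂(8/13) + (7/26)·log₂(7/26) + (3/26)·log₂(3/26)]
  = 0.4310 + 0.5097 + 0.3595 = 1.3002 bits

H(Y|X) = Σ_x P(x)·H(Y|X=x):
  X=0: P(X=0) = 8/13, P(Y|X=0) = (15/16, 1/16) → H(Y|X=0) = 0.3373
  X=1: P(X=1) = 7/26, P(Y|X=1) = (1/7, 6/7) → H(Y|X=1) = 0.5917
  X=2: P(X=2) = 3/26, P(Y|X=2) = (2/3, 1/3) → H(Y|X=2) = 0.9183
H(Y|X) = (8/13)·0.3373 + (7/26)·0.5917 + (3/26)·0.9183 = 0.4728 bits

H(X,Y) = -Σ_{x,y} P(x,y) log₂ P(x,y). Per-cell terms -P(x,y)·log₂P(x,y):
  X=0: 0.4578, 0.1808
  X=1: 0.1808, 0.4882
  X=2: 0.2846, 0.1808
Sum of the 6 terms: H(X,Y) = 1.7730 bits

Chain rule check:
  H(X) + H(Y|X) = 1.3002 + 0.4728 = 1.7730 bits
  H(X,Y) = 1.7730 bits
✓ Chain rule verified.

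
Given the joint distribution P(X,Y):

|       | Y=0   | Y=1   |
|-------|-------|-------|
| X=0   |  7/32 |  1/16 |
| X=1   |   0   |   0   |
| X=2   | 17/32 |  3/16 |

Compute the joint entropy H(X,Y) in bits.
1.6672 bits

H(X,Y) = -Σ_{x,y} P(x,y) log₂ P(x,y). Per-cell terms -P(x,y)·log₂P(x,y):
  X=0: 0.4796, 0.2500
  X=1: 0.0000, 0.0000
  X=2: 0.4848, 0.4528
  (cells with P = 0 contribute 0)
Sum of the 6 terms: H(X,Y) = 1.6672 bits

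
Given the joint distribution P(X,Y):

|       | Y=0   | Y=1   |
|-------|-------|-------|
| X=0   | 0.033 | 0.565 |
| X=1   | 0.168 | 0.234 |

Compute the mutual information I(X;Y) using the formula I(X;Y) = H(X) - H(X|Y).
0.1456 bits

I(X;Y) = H(X) - H(X|Y)

Marginal of X (row sums):
  P(X=0) = 0.033 + 0.565 = 0.598
  P(X=1) = 0.168 + 0.234 = 0.402
H(X) = -[0.598·log₂(0.598) + 0.402·log₂(0.402)]
  = 0.44359 + 0.52852 = 0.97211 bits

Marginal of Y (column sums):
  P(Y=0) = 0.033 + 0.168 = 0.201
  P(Y=1) = 0.565 + 0.234 = 0.799
H(X|Y) = Σ_y P(y)·H(X|Y=y):
  Y=0: P(Y=0) = 0.201, P(X|Y=0) = (11/67, 56/67) → H(X|Y=0) = 0.64421
  Y=1: P(Y=1) = 0.799, P(X|Y=1) = (565/799, 234/799) → H(X|Y=1) = 0.87239
H(X|Y) = 0.201·0.64421 + 0.799·0.87239 = 0.82653 bits

I(X;Y) = H(X) - H(X|Y) = 0.97211 - 0.82653 = 0.1456 bits

Cross-check via I(X;Y) = H(X) + H(Y) - H(X,Y): computing H(Y) from the column sums and H(X,Y) from the 4 cells in the same way gives H(Y) = 0.72392 bits and H(X,Y) = 1.55045 bits, so
I(X;Y) = 0.97211 + 0.72392 - 1.55045 = 0.1456 bits ✓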